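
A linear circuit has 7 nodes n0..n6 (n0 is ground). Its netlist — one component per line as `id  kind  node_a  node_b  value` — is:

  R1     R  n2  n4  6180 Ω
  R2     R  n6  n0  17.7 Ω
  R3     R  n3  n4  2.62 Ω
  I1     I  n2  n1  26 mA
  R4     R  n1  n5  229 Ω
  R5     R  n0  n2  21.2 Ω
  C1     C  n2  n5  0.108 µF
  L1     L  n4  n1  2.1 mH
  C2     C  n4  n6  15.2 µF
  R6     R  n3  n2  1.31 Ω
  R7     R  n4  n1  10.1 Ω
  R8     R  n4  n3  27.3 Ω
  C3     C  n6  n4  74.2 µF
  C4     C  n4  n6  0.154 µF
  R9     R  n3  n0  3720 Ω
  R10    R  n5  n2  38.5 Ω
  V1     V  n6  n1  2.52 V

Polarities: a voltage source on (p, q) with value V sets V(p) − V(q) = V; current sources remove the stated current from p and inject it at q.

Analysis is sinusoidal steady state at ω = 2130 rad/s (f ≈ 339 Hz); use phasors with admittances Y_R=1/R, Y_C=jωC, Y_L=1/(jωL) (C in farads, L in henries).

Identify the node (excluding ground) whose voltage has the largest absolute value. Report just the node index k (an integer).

Element admittances at ω=2130 rad/s:
  Y(R1) = 0.0001618+0.000j S between n2,n4
  Y(R2) = 0.05650+0.000j S between n6,n0
  Y(R3) = 0.3817+0.000j S between n3,n4
  I1: injects 0.026 A into n1 (from n2)
  Y(R4) = 0.004367+0.000j S between n1,n5
  Y(R5) = 0.04717+0.000j S between n0,n2
  Y(C1) = 0.000+0.0002300j S between n2,n5
  Y(L1) = 0.000-0.2236j S between n4,n1
  Y(C2) = 0.000+0.03238j S between n4,n6
  Y(R6) = 0.7634+0.000j S between n3,n2
  Y(R7) = 0.09901+0.000j S between n4,n1
  Y(R8) = 0.03663+0.000j S between n4,n3
  Y(C3) = 0.000+0.1580j S between n6,n4
  Y(C4) = 0.000+0.0003280j S between n4,n6
  Y(R9) = 0.0002688+0.000j S between n3,n0
  Y(R10) = 0.02597+0.000j S between n5,n2
  V1: constraint V(n6)−V(n1) = 2.52
Assemble and solve the 7×7 MNA system:
  V(n1)=-1.152-1.503j  V(n2)=-1.629+1.789j  V(n3)=-1.698+1.915j  V(n4)=-1.825+2.148j  V(n5)=-1.564+1.315j  V(n6)=1.368-1.503j
  i(V1)=-0.7736-0.5242j

4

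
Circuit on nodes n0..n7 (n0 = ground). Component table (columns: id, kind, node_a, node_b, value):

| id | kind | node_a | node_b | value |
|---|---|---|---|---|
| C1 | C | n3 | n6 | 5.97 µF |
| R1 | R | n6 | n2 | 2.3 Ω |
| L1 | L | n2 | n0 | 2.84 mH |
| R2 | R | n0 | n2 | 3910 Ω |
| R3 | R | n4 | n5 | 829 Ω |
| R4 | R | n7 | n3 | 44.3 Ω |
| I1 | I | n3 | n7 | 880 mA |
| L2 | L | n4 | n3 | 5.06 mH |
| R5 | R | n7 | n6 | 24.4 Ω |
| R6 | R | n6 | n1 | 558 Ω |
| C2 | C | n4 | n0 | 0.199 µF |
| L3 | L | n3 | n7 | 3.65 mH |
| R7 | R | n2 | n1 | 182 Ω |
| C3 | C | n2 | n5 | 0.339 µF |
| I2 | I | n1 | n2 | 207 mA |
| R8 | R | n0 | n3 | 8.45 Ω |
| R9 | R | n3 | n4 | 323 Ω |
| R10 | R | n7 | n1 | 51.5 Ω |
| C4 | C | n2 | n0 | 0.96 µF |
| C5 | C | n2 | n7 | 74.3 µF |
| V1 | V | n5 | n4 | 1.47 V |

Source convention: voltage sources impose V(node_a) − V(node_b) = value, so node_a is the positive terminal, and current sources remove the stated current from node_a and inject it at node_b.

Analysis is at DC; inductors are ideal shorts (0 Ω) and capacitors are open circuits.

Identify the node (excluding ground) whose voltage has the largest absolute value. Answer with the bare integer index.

1

MNA unknowns: 7 node voltages V₁..V_7 plus 4 source currents (L1, L2, L3, V1)
C1: Y=0.000 on G[3,6]
R1: Y=0.4348 on G[6,2]
L1: row V2−V0=0, i_L1 at 2,0
R2: Y=0.0002558 on G[0,2]
R3: Y=0.001206 on G[4,5]
R4: Y=0.02257 on G[7,3]
I1: z[3]−=0.88, z[7]+=0.88
L2: row V4−V3=0, i_L2 at 4,3
R5: Y=0.04098 on G[7,6]
R6: Y=0.001792 on G[6,1]
C2: Y=0.000 on G[4,0]
L3: row V3−V7=0, i_L3 at 3,7
R7: Y=0.005495 on G[2,1]
C3: Y=0.000 on G[2,5]
I2: z[1]−=0.207, z[2]+=0.207
R8: Y=0.1183 on G[0,3]
R9: Y=0.003096 on G[3,4]
R10: Y=0.01942 on G[7,1]
C4: Y=0.000 on G[2,0]
C5: Y=0.000 on G[2,7]
V1: row V5−V4=1.47, i_V1 at 5,4
solve → V1=-8.445, V2=0.000, V3=-0.9432, V4=-0.9432, V5=0.5268, V6=-0.1126, V7=-0.9432
aux → i_L1=0.1116, i_L2=0.000, i_L3=-0.7684, i_V1=-0.001773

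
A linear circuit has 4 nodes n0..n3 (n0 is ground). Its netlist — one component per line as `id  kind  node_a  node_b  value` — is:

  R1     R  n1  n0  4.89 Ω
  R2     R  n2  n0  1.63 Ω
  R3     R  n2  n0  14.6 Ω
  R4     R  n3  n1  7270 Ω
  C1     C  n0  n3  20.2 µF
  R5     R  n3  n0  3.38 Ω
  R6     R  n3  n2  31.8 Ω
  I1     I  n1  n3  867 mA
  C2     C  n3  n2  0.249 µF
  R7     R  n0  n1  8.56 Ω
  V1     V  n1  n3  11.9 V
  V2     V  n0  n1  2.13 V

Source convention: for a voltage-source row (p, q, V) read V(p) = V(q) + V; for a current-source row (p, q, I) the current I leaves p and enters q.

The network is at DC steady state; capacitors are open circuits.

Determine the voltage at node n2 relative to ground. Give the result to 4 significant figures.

-0.6184 V

MNA unknowns: 3 node voltages V₁..V_3 plus 2 source currents (V1, V2)
R1: Y=0.2045 on G[1,0]
R2: Y=0.6135 on G[2,0]
R3: Y=0.06849 on G[2,0]
R4: Y=0.0001376 on G[3,1]
C1: Y=0.000 on G[0,3]
R5: Y=0.2959 on G[3,0]
R6: Y=0.03145 on G[3,2]
I1: z[1]−=0.867, z[3]+=0.867
C2: Y=0.000 on G[3,2]
R7: Y=0.1168 on G[0,1]
V1: row V1−V3=11.9, i_V1 at 1,3
V2: row V0−V1=2.13, i_V2 at 0,1
solve → V1=-2.130, V2=-0.6184, V3=-14.03
aux → i_V1=-5.441, i_V2=-5.257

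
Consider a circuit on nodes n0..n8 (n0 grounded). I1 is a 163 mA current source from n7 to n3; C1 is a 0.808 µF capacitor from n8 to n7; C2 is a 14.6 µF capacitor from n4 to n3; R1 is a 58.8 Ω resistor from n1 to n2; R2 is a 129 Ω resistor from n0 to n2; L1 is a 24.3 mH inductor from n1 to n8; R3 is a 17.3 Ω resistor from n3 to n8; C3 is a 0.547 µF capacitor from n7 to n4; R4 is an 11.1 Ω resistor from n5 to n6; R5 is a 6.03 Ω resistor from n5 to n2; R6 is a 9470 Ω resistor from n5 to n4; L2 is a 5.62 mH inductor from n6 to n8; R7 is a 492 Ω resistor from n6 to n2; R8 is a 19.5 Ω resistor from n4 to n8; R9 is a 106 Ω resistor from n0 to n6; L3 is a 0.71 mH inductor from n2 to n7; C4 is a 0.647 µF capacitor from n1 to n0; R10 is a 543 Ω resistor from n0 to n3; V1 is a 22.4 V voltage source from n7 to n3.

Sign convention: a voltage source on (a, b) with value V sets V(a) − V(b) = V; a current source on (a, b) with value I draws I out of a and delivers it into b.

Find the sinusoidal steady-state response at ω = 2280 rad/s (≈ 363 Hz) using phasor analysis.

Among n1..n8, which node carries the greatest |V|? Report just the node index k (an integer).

3

MNA unknowns: 8 node voltages V₁..V_8 plus 1 source current (V1)
I1: z[7]−=0.163, z[3]+=0.163
C1: Y=0.000+0.001842j on G[8,7]
C2: Y=0.000+0.03329j on G[4,3]
R1: Y=0.01701+0.000j on G[1,2]
R2: Y=0.007752+0.000j on G[0,2]
L1: Y=0.000-0.01805j on G[1,8]
R3: Y=0.05780+0.000j on G[3,8]
C3: Y=0.000+0.001247j on G[7,4]
R4: Y=0.09009+0.000j on G[5,6]
R5: Y=0.1658+0.000j on G[5,2]
R6: Y=0.0001056+0.000j on G[5,4]
L2: Y=0.000-0.07804j on G[6,8]
R7: Y=0.002033+0.000j on G[6,2]
R8: Y=0.05128+0.000j on G[4,8]
R9: Y=0.009434+0.000j on G[0,6]
L3: Y=0.000-0.6177j on G[2,7]
C4: Y=0.000+0.001475j on G[1,0]
R10: Y=0.001842+0.000j on G[0,3]
V1: row V7−V3=22.4, i_V1 at 7,3
solve → V1=-1.926+2.461j, V2=7.362-1.657j, V3=-14.57-0.3113j, V4=-11.02-8.327j, V5=3.772-0.4702j, V6=-2.819+1.723j, V7=7.826-0.3113j, V8=-5.648-6.491j
aux → i_V1=-0.9727+0.2382j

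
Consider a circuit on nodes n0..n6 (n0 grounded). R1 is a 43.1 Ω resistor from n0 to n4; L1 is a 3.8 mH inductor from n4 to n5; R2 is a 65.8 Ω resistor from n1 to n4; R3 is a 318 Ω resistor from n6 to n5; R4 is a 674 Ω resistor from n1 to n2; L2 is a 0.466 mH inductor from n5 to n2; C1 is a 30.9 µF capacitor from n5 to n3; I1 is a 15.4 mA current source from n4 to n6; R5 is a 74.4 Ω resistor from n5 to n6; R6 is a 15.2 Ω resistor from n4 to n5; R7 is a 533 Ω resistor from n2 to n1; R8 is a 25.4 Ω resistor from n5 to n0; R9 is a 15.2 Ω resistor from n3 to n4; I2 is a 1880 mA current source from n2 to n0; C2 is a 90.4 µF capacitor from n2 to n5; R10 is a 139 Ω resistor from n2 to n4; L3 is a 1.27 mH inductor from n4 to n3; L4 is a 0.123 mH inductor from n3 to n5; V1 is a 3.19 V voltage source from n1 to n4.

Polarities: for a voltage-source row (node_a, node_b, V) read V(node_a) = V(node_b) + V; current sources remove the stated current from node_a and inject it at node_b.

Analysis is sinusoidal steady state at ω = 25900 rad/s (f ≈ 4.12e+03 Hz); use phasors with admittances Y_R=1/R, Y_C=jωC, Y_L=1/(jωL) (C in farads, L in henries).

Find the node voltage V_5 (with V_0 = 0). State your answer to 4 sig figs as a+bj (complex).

-31.50-0.3029j V

Apply KCL at each of the 6 non-ground nodes and solve the resulting linear system.
Node n1: branches {R2, R4, R7, V1} → V_1 = -24.39+0.5140j
Node n2: branches {R4, L2, R7, I2, C2, R10} → V_2 = -31.50+0.5064j
Node n3: branches {C1, R9, L3, L4} → V_3 = -31.55-0.9314j
Node n4: branches {R1, L1, R2, I1, R6, R9, R10, L3, V1} → V_4 = -27.58+0.5140j
Node n5: branches {L1, R3, L2, C1, R5, R6, R8, C2, L4} → V_5 = -31.50-0.3029j
Node n6: branches {R3, I1, R5} → V_6 = -30.57-0.3029j
Source currents: i(V1)=-0.07239-2.555e-05j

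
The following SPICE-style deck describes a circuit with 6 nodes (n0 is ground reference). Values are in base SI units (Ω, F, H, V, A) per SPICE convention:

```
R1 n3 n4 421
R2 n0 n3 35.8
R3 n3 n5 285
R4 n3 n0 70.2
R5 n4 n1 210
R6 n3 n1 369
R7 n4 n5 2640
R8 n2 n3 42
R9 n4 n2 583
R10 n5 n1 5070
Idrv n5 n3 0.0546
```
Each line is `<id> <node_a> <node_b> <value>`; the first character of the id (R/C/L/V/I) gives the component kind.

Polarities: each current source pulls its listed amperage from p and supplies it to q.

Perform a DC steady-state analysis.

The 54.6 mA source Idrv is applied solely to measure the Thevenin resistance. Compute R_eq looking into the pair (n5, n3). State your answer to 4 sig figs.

R_eq = 247.6 Ω

Element admittances at DC:
  Y(R1) = 0.002375 S between n3,n4
  Y(R2) = 0.02793 S between n0,n3
  Y(R3) = 0.003509 S between n3,n5
  Y(R4) = 0.01425 S between n3,n0
  Y(R5) = 0.004762 S between n4,n1
  Y(R6) = 0.002710 S between n3,n1
  Y(R7) = 0.0003788 S between n4,n5
  Y(R8) = 0.02381 S between n2,n3
  Y(R9) = 0.001715 S between n4,n2
  Y(R10) = 0.0001972 S between n5,n1
  Idrv: injects 0.0546 A into n3 (from n5)
Assemble and solve the 5×5 MNA system:
  V(n1)=-1.031  V(n2)=-0.07393  V(n3)=0.000  V(n4)=-1.100  V(n5)=-13.52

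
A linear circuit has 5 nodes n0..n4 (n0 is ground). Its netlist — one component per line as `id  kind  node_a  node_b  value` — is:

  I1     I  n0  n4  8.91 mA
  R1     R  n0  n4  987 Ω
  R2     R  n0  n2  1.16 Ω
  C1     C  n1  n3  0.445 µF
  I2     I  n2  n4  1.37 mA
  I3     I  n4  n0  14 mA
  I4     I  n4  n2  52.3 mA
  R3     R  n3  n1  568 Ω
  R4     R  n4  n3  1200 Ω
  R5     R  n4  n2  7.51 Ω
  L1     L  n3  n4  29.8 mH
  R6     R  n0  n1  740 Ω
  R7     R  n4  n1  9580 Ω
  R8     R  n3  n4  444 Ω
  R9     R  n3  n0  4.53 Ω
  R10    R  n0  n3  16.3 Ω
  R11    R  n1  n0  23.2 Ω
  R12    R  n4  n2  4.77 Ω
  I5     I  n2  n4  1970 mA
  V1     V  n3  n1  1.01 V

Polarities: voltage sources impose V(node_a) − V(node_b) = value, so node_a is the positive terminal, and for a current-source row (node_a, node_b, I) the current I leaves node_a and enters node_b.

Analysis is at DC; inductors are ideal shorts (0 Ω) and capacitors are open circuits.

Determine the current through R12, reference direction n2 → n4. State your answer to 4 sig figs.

MNA unknowns: 4 node voltages V₁..V_4 plus 2 source currents (L1, V1)
I1: z[0]−=0.00891, z[4]+=0.00891
R1: Y=0.001013 on G[0,4]
R2: Y=0.8621 on G[0,2]
C1: Y=0.000 on G[1,3]
I2: z[2]−=0.00137, z[4]+=0.00137
I3: z[4]−=0.014, z[0]+=0.014
I4: z[4]−=0.0523, z[2]+=0.0523
R3: Y=0.001761 on G[3,1]
R4: Y=0.0008333 on G[4,3]
R5: Y=0.1332 on G[4,2]
L1: row V3−V4=0, i_L1 at 3,4
R6: Y=0.001351 on G[0,1]
R7: Y=0.0001044 on G[4,1]
R8: Y=0.002252 on G[3,4]
R9: Y=0.2208 on G[3,0]
R10: Y=0.06135 on G[0,3]
R11: Y=0.04310 on G[1,0]
R12: Y=0.2096 on G[4,2]
I5: z[2]−=1.97, z[4]+=1.97
V1: row V3−V1=1.01, i_V1 at 3,1
solve → V1=1.456, V2=-0.8910, V3=2.466, V4=2.466
aux → i_L1=-0.7604, i_V1=0.06286

-0.7039 A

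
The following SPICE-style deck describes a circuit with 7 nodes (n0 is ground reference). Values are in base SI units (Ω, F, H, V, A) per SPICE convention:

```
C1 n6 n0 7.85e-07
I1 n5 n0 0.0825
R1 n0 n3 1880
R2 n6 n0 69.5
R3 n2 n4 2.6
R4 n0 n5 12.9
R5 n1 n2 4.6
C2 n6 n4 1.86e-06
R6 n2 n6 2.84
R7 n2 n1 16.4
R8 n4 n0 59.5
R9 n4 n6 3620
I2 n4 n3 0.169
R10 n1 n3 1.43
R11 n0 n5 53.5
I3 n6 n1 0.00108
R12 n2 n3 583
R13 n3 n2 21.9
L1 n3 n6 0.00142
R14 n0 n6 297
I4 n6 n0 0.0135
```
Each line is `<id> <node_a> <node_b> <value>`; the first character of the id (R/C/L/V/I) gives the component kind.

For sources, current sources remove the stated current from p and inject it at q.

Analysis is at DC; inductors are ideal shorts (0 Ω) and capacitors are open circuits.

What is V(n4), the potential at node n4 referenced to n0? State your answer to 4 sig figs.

Apply KCL at each of the 6 non-ground nodes and solve the resulting linear system.
Node n1: branches {R5, R7, R10, I3} → V_1 = -0.1380
Node n2: branches {R3, R5, R6, R7, R12, R13} → V_2 = -0.3258
Node n3: branches {R1, I2, R10, R12, R13, L1} → V_3 = -0.06485
Node n4: branches {R3, C2, R8, R9, I2} → V_4 = -0.7327
Node n5: branches {I1, R4, R11} → V_5 = -0.8575
Node n6: branches {C1, R2, C2, R6, R9, I3, L1, R14, I4} → V_6 = -0.06485
Source currents: i(L1)=0.1055

-0.7327 V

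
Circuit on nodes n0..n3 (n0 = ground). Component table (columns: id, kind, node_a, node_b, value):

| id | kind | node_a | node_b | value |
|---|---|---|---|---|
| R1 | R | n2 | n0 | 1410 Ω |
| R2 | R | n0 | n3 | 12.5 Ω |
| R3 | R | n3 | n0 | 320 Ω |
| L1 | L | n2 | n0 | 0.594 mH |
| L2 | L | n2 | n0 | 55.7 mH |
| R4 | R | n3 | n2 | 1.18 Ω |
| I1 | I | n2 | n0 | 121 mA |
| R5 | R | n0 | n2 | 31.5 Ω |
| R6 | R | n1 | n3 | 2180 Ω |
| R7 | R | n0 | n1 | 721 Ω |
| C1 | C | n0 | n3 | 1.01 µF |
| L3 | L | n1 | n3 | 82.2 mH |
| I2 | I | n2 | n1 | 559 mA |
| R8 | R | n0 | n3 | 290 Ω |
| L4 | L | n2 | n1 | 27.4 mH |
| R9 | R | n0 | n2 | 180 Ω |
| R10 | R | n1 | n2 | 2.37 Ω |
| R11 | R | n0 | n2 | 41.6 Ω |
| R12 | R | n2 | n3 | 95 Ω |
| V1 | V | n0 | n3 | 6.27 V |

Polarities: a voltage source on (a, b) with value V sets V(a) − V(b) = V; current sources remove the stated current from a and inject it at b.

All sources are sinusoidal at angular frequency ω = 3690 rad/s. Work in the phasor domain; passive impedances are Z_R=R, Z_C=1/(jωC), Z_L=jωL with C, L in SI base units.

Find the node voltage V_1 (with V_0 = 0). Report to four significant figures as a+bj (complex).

Apply KCL at each of the 3 non-ground nodes and solve the resulting linear system.
Node n1: branches {R6, R7, L3, I2, L4, R10} → V_1 = -3.425-2.314j
Node n2: branches {R1, L1, L2, R4, I1, R5, I2, L4, R9, R10, R11, R12} → V_2 = -4.775-2.378j
Node n3: branches {R2, R3, R4, R6, C1, L3, R8, R12, V1} → V_3 = -6.270+0.000j
Source currents: i(V1)=-1.819+2.027j

-3.425-2.314j V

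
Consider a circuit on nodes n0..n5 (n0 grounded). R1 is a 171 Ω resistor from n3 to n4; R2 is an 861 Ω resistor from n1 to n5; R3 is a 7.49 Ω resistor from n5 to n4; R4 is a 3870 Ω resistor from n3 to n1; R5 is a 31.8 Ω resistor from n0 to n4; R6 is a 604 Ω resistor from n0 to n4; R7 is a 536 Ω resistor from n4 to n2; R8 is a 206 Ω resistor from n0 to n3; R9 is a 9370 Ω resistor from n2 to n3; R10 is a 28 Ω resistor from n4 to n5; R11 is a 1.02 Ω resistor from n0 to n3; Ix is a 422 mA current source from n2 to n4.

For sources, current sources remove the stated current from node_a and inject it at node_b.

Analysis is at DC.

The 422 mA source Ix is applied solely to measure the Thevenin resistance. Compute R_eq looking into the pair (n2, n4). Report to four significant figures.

Apply KCL at each of the 5 non-ground nodes and solve the resulting linear system.
Node n1: branches {R2, R4} → V_1 = 0.4691
Node n2: branches {R7, R9, Ix} → V_2 = -213.4
Node n3: branches {R1, R4, R8, R9, R11} → V_3 = -0.01944
Node n4: branches {R1, R3, R5, R6, R7, R10, Ix} → V_4 = 0.5785
Node n5: branches {R2, R3, R10} → V_5 = 0.5778

R_eq = 507.1 Ω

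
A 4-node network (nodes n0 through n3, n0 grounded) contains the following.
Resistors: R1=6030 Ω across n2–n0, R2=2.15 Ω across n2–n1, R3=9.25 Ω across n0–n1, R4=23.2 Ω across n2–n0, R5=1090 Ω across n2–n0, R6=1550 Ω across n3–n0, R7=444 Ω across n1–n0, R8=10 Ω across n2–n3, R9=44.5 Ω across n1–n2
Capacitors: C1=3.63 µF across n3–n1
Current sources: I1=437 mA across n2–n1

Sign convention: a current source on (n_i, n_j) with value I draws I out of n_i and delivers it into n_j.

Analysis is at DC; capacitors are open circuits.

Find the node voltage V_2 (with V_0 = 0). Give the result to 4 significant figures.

Apply KCL at each of the 3 non-ground nodes and solve the resulting linear system.
Node n1: branches {R2, R3, C1, R7, R9, I1} → V_1 = 0.2430
Node n2: branches {R1, R2, R4, R5, R8, R9, I1} → V_2 = -0.5982
Node n3: branches {R6, C1, R8} → V_3 = -0.5944

-0.5982 V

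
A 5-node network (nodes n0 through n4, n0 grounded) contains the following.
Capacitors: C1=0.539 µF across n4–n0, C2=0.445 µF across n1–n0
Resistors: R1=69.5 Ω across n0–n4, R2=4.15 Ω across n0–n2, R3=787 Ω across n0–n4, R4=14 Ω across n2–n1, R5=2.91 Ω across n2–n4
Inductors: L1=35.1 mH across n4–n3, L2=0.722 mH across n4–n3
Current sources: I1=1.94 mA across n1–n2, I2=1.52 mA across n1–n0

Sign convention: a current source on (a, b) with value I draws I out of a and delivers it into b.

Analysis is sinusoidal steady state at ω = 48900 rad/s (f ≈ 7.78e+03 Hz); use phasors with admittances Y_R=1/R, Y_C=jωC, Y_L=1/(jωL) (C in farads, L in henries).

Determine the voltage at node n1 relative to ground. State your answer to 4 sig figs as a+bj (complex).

-0.04672+0.01854j V

Element admittances at ω=48900 rad/s:
  Y(C1) = 0.000+0.02636j S between n4,n0
  Y(R1) = 0.01439+0.000j S between n0,n4
  Y(L1) = 0.000-0.0005826j S between n4,n3
  Y(R2) = 0.2410+0.000j S between n0,n2
  Y(L2) = 0.000-0.02832j S between n4,n3
  Y(R3) = 0.001271+0.000j S between n0,n4
  Y(R4) = 0.07143+0.000j S between n2,n1
  Y(C2) = 0.000+0.02176j S between n1,n0
  I1: injects 0.00194 A into n2 (from n1)
  Y(R5) = 0.3436+0.000j S between n2,n4
  I2: injects 0.00152 A into n0 (from n1)
Assemble and solve the 4×4 MNA system:
  V(n1)=-0.04672+0.01854j  V(n2)=-0.003931+0.004311j  V(n3)=-0.003439+0.004375j  V(n4)=-0.003439+0.004375j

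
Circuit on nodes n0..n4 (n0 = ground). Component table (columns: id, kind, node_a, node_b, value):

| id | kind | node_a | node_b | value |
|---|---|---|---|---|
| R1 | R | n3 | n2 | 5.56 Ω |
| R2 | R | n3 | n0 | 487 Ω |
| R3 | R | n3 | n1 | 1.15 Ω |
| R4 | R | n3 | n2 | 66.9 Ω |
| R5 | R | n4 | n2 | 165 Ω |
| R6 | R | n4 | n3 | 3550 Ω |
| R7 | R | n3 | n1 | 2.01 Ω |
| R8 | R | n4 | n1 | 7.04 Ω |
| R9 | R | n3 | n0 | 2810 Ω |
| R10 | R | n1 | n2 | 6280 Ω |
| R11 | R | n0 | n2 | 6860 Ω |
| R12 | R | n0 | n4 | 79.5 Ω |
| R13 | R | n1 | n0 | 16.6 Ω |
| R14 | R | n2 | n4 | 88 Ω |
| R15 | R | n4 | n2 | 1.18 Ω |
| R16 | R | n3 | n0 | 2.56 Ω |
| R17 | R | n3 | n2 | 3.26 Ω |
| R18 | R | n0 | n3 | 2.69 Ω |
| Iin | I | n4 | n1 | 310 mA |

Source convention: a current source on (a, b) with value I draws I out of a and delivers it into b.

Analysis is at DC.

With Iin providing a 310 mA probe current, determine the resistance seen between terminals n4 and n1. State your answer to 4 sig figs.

R_eq = 2.437 Ω

MNA unknowns: 4 node voltages V₁..V_4
R1: Y=0.1799 on G[3,2]
R2: Y=0.002053 on G[3,0]
R3: Y=0.8696 on G[3,1]
R4: Y=0.01495 on G[3,2]
R5: Y=0.006061 on G[4,2]
R6: Y=0.0002817 on G[4,3]
R7: Y=0.4975 on G[3,1]
R8: Y=0.1420 on G[4,1]
R9: Y=0.0003559 on G[3,0]
R10: Y=0.0001592 on G[1,2]
R11: Y=0.0001458 on G[0,2]
R12: Y=0.01258 on G[0,4]
R13: Y=0.06024 on G[1,0]
R14: Y=0.01136 on G[2,4]
R15: Y=0.8475 on G[4,2]
R16: Y=0.3906 on G[3,0]
R17: Y=0.3067 on G[3,2]
R18: Y=0.3717 on G[0,3]
Iin: z[4]−=0.31, z[1]+=0.31
solve → V1=0.1411, V2=-0.3891, V3=-0.0009338, V4=-0.6143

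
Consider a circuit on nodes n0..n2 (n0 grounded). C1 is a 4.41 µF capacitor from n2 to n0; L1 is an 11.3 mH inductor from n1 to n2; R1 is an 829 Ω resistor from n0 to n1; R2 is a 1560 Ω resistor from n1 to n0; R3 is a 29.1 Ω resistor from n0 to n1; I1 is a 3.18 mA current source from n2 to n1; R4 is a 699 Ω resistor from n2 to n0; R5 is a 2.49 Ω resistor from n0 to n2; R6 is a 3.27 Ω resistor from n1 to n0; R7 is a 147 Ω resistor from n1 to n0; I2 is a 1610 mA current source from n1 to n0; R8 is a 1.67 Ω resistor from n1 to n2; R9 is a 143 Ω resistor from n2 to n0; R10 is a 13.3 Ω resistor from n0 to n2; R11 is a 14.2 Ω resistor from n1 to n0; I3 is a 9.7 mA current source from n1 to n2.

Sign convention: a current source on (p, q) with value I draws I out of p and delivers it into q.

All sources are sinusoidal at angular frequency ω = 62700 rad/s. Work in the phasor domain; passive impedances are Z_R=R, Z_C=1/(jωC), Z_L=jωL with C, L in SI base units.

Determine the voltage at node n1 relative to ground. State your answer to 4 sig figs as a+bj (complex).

MNA unknowns: 2 node voltages V₁..V_2
C1: Y=0.000+0.2765j on G[2,0]
L1: Y=0.000-0.001411j on G[1,2]
R1: Y=0.001206+0.000j on G[0,1]
R2: Y=0.0006410+0.000j on G[1,0]
R3: Y=0.03436+0.000j on G[0,1]
I1: z[2]−=0.00318, z[1]+=0.00318
R4: Y=0.001431+0.000j on G[2,0]
R5: Y=0.4016+0.000j on G[0,2]
R6: Y=0.3058+0.000j on G[1,0]
R7: Y=0.006803+0.000j on G[1,0]
I2: z[1]−=1.61, z[0]+=1.61
R8: Y=0.5988+0.000j on G[1,2]
R9: Y=0.006993+0.000j on G[2,0]
R10: Y=0.07519+0.000j on G[0,2]
R11: Y=0.07042+0.000j on G[1,0]
I3: z[1]−=0.0097, z[2]+=0.0097
solve → V1=-2.252+0.2499j, V2=-1.129+0.4275j

-2.252+0.2499j V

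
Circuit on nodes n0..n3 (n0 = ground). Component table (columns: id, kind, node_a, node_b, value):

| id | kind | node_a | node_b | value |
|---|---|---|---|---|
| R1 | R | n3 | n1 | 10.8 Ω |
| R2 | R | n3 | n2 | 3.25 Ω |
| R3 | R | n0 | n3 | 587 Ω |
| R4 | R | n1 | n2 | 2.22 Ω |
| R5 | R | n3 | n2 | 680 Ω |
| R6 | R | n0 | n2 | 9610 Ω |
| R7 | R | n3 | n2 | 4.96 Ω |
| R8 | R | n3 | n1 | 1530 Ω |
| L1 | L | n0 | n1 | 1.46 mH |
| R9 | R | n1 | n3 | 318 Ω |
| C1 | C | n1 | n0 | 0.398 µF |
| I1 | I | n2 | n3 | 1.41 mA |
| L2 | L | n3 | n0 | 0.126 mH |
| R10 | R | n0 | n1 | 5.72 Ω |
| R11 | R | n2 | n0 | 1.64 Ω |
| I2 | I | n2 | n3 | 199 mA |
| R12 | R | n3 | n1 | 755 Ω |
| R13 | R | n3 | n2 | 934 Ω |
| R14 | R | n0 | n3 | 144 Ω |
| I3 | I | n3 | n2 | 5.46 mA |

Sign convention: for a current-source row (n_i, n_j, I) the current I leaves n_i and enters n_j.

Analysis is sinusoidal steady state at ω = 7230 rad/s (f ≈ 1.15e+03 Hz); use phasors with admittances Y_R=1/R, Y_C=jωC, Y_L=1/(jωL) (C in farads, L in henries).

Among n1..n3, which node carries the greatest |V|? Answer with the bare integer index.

2

MNA unknowns: 3 node voltages V₁..V_3
R1: Y=0.09259+0.000j on G[3,1]
R2: Y=0.3077+0.000j on G[3,2]
R3: Y=0.001704+0.000j on G[0,3]
R4: Y=0.4505+0.000j on G[1,2]
R5: Y=0.001471+0.000j on G[3,2]
R6: Y=0.0001041+0.000j on G[0,2]
R7: Y=0.2016+0.000j on G[3,2]
R8: Y=0.0006536+0.000j on G[3,1]
L1: Y=0.000-0.09473j on G[0,1]
R9: Y=0.003145+0.000j on G[1,3]
C1: Y=0.000+0.002878j on G[1,0]
I1: z[2]−=0.00141, z[3]+=0.00141
L2: Y=0.000-1.098j on G[3,0]
R10: Y=0.1748+0.000j on G[0,1]
R11: Y=0.6098+0.000j on G[2,0]
I2: z[2]−=0.199, z[3]+=0.199
R12: Y=0.001325+0.000j on G[3,1]
R13: Y=0.001071+0.000j on G[3,2]
R14: Y=0.006944+0.000j on G[0,3]
I3: z[3]−=0.00546, z[2]+=0.00546
solve → V1=-0.08483+0.02313j, V2=-0.1382+0.03531j, V3=0.03109+0.08810j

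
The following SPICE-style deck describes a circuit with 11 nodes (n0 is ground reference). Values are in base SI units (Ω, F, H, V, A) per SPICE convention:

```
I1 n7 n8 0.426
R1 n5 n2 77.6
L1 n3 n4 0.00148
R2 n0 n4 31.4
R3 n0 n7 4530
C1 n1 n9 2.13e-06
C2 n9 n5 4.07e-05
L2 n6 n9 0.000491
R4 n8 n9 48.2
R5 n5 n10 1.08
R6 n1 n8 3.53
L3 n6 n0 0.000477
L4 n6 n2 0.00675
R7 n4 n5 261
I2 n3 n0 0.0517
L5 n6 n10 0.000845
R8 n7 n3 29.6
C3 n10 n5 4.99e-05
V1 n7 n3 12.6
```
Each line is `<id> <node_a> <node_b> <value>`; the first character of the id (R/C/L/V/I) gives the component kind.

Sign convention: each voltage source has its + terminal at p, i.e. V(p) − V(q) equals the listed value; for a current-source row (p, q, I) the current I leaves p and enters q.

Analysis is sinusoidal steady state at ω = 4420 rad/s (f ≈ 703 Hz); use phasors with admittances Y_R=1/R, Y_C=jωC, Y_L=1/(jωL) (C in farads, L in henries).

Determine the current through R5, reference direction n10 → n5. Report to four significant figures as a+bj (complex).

-0.2032-0.8822j A

Apply KCL at each of the 10 non-ground nodes and solve the resulting linear system.
Node n1: branches {C1, R6} → V_1 = 18.69-6.346j
Node n2: branches {R1, L4} → V_2 = -0.7174-0.1579j
Node n3: branches {L1, I2, R8, V1} → V_3 = -13.73-2.918j
Node n4: branches {L1, R2, R7} → V_4 = -13.73+0.2049j
Node n5: branches {R1, C2, R5, R7, C3} → V_5 = -3.244+1.740j
Node n6: branches {L2, L3, L4, L5} → V_6 = 0.01240+0.8134j
Node n7: branches {I1, R3, R8, V1} → V_7 = -1.135-2.918j
Node n8: branches {I1, R4, R6} → V_8 = 18.96-5.795j
Node n9: branches {C1, C2, L2, R4} → V_9 = 2.098+1.737j
Node n10: branches {R5, L5, C3} → V_10 = -3.463+0.7875j
Source currents: i(V1)=-0.8514+0.0006442j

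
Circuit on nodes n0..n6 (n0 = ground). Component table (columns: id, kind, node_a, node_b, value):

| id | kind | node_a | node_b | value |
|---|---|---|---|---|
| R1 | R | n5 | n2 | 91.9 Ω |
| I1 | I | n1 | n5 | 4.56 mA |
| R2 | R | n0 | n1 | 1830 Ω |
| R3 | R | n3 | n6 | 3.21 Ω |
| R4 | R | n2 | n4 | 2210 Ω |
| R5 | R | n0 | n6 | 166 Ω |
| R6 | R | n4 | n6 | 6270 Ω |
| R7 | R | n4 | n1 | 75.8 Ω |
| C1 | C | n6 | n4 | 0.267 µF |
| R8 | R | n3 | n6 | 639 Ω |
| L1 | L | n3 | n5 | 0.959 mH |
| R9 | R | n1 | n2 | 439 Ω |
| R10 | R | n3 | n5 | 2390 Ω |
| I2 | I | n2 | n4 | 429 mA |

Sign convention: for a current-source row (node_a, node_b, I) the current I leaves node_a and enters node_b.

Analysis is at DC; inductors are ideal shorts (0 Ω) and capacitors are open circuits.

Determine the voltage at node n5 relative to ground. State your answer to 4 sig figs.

Element admittances at DC:
  Y(R1) = 0.01088 S between n5,n2
  I1: injects 0.00456 A into n5 (from n1)
  Y(R2) = 0.0005464 S between n0,n1
  Y(R3) = 0.3115 S between n3,n6
  Y(R4) = 0.0004525 S between n2,n4
  Y(R5) = 0.006024 S between n0,n6
  Y(R6) = 0.0001595 S between n4,n6
  Y(R7) = 0.01319 S between n4,n1
  Y(C1) = 0.000 S between n6,n4
  Y(R8) = 0.001565 S between n3,n6
  L1: short n3↔n5 (DC inductor)
  Y(R9) = 0.002278 S between n1,n2
  Y(R10) = 0.0004184 S between n3,n5
  I2: injects 0.429 A into n4 (from n2)
Assemble and solve the 7×7 MNA system:
  V(n1)=104.6  V(n2)=-17.47  V(n3)=-9.743  V(n4)=130.4  V(n5)=-9.743  V(n6)=-9.489
  i(L1)=0.07947

-9.743 V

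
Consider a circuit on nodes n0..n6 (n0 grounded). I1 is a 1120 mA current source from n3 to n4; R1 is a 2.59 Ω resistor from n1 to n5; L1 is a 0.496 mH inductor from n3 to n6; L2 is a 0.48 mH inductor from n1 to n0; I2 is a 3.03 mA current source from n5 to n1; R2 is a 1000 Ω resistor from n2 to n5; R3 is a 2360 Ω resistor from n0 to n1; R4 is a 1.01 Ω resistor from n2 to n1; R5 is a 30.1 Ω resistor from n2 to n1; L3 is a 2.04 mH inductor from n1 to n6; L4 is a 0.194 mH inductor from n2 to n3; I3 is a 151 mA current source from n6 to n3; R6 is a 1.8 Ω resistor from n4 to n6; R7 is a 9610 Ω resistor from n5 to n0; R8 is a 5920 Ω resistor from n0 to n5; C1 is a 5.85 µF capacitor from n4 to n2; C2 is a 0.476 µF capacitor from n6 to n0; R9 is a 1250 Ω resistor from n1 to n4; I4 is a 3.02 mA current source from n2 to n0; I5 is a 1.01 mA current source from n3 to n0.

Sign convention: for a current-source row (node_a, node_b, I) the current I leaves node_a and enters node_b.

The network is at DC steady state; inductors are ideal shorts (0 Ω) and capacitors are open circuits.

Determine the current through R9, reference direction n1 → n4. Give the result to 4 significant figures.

Apply KCL at each of the 6 non-ground nodes and solve the resulting linear system.
Node n1: branches {R1, L2, I2, R3, R4, R5, L3, R9} → V_1 = 0.000
Node n2: branches {R2, R4, R5, L4, C1, I4} → V_2 = 0.000
Node n3: branches {I1, L1, L4, I3, I5} → V_3 = 0.000
Node n4: branches {I1, R6, C1, R9} → V_4 = 2.013
Node n5: branches {R1, I2, R2, R7, R8} → V_5 = -0.007822
Node n6: branches {L1, L3, I3, R6, C2} → V_6 = 0.000
Source currents: i(L1)=-0.9730, i(L2)=-0.004028, i(L3)=0.005648, i(L4)=-0.003028

-0.001610 A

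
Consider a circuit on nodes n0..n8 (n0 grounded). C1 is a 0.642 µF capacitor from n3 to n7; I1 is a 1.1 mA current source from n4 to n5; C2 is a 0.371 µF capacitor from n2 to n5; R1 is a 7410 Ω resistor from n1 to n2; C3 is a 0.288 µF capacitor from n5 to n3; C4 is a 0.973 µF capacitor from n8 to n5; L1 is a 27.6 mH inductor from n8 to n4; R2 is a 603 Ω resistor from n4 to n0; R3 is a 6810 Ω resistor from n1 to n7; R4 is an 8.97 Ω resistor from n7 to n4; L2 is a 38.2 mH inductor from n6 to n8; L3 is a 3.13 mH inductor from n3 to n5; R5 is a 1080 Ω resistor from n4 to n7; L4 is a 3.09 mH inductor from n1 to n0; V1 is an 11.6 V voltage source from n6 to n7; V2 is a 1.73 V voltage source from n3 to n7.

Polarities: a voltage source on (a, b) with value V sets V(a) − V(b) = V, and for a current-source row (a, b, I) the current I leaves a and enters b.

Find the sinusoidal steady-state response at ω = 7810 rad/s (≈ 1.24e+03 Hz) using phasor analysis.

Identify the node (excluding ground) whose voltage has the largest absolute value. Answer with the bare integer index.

Apply KCL at each of the 8 non-ground nodes and solve the resulting linear system.
Node n1: branches {R1, R3, L4} → V_1 = 0.001641+0.01681j
Node n2: branches {C2, R1} → V_2 = 5.506+0.1552j
Node n3: branches {C1, C3, L3, V2} → V_3 = 1.417-0.5733j
Node n4: branches {I1, L1, R2, R4, R5} → V_4 = -0.4200+0.04100j
Node n5: branches {I1, C2, C3, C4, L3} → V_5 = 5.512-0.1012j
Node n6: branches {L2, V1} → V_6 = 11.29-0.5733j
Node n7: branches {C1, R3, R4, R5, V1, V2} → V_7 = -0.3134-0.5733j
Node n8: branches {C4, L1, L2} → V_8 = -15.32-2.456j
Source currents: i(V1)=-0.006310+0.08918j, i(V2)=0.01825-0.1670j

8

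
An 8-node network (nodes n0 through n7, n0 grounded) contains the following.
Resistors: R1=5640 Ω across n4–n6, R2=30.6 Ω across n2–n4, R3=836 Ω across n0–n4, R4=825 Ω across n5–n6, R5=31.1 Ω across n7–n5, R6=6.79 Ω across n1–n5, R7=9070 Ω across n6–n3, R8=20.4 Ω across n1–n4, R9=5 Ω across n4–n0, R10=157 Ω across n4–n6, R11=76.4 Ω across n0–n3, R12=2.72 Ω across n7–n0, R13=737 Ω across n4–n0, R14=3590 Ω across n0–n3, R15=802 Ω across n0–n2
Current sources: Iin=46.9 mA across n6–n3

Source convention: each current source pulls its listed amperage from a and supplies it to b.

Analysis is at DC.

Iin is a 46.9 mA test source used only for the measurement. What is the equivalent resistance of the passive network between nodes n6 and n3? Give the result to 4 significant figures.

R_eq = 203.3 Ω

Element admittances at DC:
  Y(R1) = 0.0001773 S between n4,n6
  Y(R2) = 0.03268 S between n2,n4
  Y(R3) = 0.001196 S between n0,n4
  Y(R4) = 0.001212 S between n5,n6
  Y(R5) = 0.03215 S between n7,n5
  Y(R6) = 0.1473 S between n1,n5
  Y(R7) = 0.0001103 S between n6,n3
  Y(R8) = 0.04902 S between n1,n4
  Y(R9) = 0.2000 S between n4,n0
  Y(R10) = 0.006369 S between n4,n6
  Y(R11) = 0.01309 S between n0,n3
  Y(R12) = 0.3676 S between n7,n0
  Y(R13) = 0.001357 S between n4,n0
  Y(R14) = 0.0002786 S between n0,n3
  Y(R15) = 0.001247 S between n0,n2
  Iin: injects 0.0469 A into n3 (from n6)
Assemble and solve the 7×7 MNA system:
  V(n1)=-0.2098  V(n2)=-0.1867  V(n3)=3.430  V(n4)=-0.1938  V(n5)=-0.2151  V(n6)=-6.106  V(n7)=-0.01730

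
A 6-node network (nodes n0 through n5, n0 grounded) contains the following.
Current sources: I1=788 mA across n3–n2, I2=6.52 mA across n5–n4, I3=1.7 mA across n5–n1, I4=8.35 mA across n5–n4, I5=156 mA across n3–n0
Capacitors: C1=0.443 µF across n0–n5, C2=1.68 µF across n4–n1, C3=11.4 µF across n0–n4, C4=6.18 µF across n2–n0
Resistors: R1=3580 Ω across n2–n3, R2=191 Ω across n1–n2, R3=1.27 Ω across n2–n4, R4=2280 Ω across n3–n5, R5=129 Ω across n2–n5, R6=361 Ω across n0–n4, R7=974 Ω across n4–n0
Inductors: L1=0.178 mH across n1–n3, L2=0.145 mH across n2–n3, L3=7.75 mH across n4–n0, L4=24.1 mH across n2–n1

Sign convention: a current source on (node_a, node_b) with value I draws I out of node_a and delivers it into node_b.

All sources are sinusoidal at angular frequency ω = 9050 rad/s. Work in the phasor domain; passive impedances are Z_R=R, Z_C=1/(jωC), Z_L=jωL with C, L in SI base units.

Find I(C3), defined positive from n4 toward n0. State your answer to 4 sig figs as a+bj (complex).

MNA unknowns: 5 node voltages V₁..V_5
I1: z[3]−=0.788, z[2]+=0.788
C1: Y=0.000+0.004009j on G[0,5]
R1: Y=0.0002793+0.000j on G[2,3]
R2: Y=0.005236+0.000j on G[1,2]
C2: Y=0.000+0.01520j on G[4,1]
I2: z[5]−=0.00652, z[4]+=0.00652
L1: Y=0.000-0.6208j on G[1,3]
I3: z[5]−=0.0017, z[1]+=0.0017
R3: Y=0.7874+0.000j on G[2,4]
L2: Y=0.000-0.7620j on G[2,3]
R4: Y=0.0004386+0.000j on G[3,5]
I4: z[5]−=0.00835, z[4]+=0.00835
C3: Y=0.000+0.1032j on G[0,4]
L3: Y=0.000-0.01426j on G[4,0]
R5: Y=0.007752+0.000j on G[2,5]
L4: Y=0.000-0.004585j on G[2,1]
R6: Y=0.002770+0.000j on G[0,4]
R7: Y=0.001027+0.000j on G[4,0]
C4: Y=0.000+0.05593j on G[2,0]
I5: z[3]−=0.156, z[0]+=0.156
solve → V1=-0.1169-0.2286j, V2=-0.08796+1.044j, V3=-0.1018-0.2103j, V4=0.07087+1.028j, V5=-1.318+1.622j

-0.1060+0.007312j A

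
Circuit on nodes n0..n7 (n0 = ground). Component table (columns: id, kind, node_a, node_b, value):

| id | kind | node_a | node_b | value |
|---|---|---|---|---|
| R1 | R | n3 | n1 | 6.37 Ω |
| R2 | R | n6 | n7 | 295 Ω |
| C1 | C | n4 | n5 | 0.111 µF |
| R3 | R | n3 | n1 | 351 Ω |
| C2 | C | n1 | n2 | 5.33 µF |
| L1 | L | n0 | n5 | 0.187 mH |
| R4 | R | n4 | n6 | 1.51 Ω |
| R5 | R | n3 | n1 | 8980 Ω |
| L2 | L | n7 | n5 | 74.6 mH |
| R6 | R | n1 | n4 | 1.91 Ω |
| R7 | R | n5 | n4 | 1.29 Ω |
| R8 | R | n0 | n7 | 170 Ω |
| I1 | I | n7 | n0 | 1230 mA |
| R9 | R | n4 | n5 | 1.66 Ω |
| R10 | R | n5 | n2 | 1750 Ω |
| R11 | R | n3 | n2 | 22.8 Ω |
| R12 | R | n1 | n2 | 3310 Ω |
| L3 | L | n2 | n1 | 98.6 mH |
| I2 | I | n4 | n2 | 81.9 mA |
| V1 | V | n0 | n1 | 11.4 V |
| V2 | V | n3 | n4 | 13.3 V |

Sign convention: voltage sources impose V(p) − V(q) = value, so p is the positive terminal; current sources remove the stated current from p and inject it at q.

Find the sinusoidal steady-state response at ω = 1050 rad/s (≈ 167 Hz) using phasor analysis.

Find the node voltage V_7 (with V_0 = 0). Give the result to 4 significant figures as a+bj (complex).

Element admittances at ω=1050 rad/s:
  Y(R1) = 0.1570+0.000j S between n3,n1
  Y(R2) = 0.003390+0.000j S between n6,n7
  Y(C1) = 0.000+0.0001166j S between n4,n5
  Y(R3) = 0.002849+0.000j S between n3,n1
  Y(C2) = 0.000+0.005596j S between n1,n2
  Y(L1) = 0.000-5.093j S between n0,n5
  Y(R4) = 0.6623+0.000j S between n4,n6
  Y(R5) = 0.0001114+0.000j S between n3,n1
  Y(L2) = 0.000-0.01277j S between n7,n5
  Y(R6) = 0.5236+0.000j S between n1,n4
  Y(R7) = 0.7752+0.000j S between n5,n4
  Y(R8) = 0.005882+0.000j S between n0,n7
  I1: injects 1.23 A into n0 (from n7)
  Y(R9) = 0.6024+0.000j S between n4,n5
  Y(R10) = 0.0005714+0.000j S between n5,n2
  Y(R11) = 0.04386+0.000j S between n3,n2
  Y(R12) = 0.0003021+0.000j S between n1,n2
  Y(L3) = 0.000-0.009659j S between n2,n1
  I2: injects 0.0819 A into n2 (from n4)
  V1: constraint V(n0)−V(n1) = 11.4
  V2: constraint V(n3)−V(n4) = 13.3
Assemble and solve the 9×9 MNA system:
  V(n1)=-11.40+0.000j  V(n2)=9.766+0.8847j  V(n3)=8.256-1.039j  V(n4)=-5.044-1.039j  V(n5)=-0.2314-1.460j  V(n6)=-5.258-1.365j  V(n7)=-47.08-65.01j
  i(V1)=-6.482+0.7960j  i(V2)=-3.078+0.2506j

-47.08-65.01j V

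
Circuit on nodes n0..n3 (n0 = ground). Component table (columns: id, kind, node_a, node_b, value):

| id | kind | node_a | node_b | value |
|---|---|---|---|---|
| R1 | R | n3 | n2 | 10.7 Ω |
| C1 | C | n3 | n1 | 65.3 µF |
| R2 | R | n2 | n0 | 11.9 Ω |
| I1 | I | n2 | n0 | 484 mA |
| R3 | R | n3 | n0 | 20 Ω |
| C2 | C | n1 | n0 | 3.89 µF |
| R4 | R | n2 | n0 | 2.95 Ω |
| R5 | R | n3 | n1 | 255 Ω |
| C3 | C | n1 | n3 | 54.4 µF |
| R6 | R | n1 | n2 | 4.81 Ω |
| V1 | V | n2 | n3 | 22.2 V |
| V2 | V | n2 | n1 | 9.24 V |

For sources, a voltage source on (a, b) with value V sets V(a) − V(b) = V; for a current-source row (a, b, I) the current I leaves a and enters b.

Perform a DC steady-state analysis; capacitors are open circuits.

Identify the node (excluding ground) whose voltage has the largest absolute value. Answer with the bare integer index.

Element admittances at DC:
  Y(R1) = 0.09346 S between n3,n2
  Y(C1) = 0.000 S between n3,n1
  Y(R2) = 0.08403 S between n2,n0
  I1: injects 0.484 A into n0 (from n2)
  Y(R3) = 0.05000 S between n3,n0
  Y(C2) = 0.000 S between n1,n0
  Y(R4) = 0.3390 S between n2,n0
  Y(R5) = 0.003922 S between n3,n1
  Y(C3) = 0.000 S between n1,n3
  Y(R6) = 0.2079 S between n1,n2
  V1: constraint V(n2)−V(n3) = 22.2
  V2: constraint V(n2)−V(n1) = 9.24
Assemble and solve the 5×5 MNA system:
  V(n1)=-7.917  V(n2)=1.323  V(n3)=-20.88
  i(V1)=-3.169  i(V2)=-1.870

3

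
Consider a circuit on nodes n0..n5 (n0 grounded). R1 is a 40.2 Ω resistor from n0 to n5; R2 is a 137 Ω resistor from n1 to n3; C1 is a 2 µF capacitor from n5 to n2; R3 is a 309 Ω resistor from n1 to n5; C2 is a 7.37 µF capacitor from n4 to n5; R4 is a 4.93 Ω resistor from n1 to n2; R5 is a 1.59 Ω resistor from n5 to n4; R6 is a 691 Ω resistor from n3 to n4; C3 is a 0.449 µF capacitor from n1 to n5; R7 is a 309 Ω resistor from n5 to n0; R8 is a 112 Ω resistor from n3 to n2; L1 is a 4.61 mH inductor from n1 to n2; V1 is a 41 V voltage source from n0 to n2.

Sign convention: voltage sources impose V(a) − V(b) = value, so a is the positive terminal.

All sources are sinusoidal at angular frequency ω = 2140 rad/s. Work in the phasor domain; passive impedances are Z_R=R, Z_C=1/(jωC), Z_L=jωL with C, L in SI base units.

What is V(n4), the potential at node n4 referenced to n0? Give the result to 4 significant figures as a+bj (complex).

Apply KCL at each of the 5 non-ground nodes and solve the resulting linear system.
Node n1: branches {R2, R3, R4, C3, L1} → V_1 = -40.49+0.3006j
Node n2: branches {C1, R4, R8, L1, V1} → V_2 = -41.00+0.000j
Node n3: branches {R2, R6, R8} → V_3 = -37.98-0.3230j
Node n4: branches {C2, R5, R6} → V_4 = -6.624-5.462j
Node n5: branches {R1, C1, R3, C2, R5, C3, R7} → V_5 = -6.552-5.475j
Source currents: i(V1)=-0.1842-0.1539j

-6.624-5.462j V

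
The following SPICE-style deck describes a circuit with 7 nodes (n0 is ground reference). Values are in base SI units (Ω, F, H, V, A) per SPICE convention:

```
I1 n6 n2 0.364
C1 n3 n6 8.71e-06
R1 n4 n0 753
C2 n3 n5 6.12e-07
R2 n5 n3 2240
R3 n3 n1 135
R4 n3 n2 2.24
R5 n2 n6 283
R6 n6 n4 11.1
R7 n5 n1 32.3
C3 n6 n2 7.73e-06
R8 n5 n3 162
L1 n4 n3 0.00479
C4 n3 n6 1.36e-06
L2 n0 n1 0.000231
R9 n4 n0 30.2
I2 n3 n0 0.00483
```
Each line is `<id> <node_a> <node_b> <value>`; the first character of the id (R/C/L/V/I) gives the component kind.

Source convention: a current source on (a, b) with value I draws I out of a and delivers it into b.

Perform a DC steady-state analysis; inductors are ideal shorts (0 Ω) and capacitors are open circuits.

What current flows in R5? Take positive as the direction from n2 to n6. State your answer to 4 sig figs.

0.01639 A

Element admittances at DC:
  I1: injects 0.364 A into n2 (from n6)
  Y(C1) = 0.000 S between n3,n6
  Y(R1) = 0.001328 S between n4,n0
  Y(C2) = 0.000 S between n3,n5
  Y(R2) = 0.0004464 S between n5,n3
  Y(R3) = 0.007407 S between n3,n1
  Y(R4) = 0.4464 S between n3,n2
  Y(R5) = 0.003534 S between n2,n6
  Y(R6) = 0.09009 S between n6,n4
  Y(R7) = 0.03096 S between n5,n1
  Y(C3) = 0.000 S between n6,n2
  Y(R8) = 0.006173 S between n5,n3
  L1: short n4↔n3 (DC inductor)
  Y(C4) = 0.000 S between n3,n6
  L2: short n0↔n1 (DC inductor)
  Y(R9) = 0.03311 S between n4,n0
  I2: injects 0.00483 A into n0 (from n3)
Assemble and solve the 8×8 MNA system:
  V(n1)=0.000  V(n2)=0.6765  V(n3)=-0.1021  V(n4)=-0.1021  V(n5)=-0.01799  V(n6)=-3.961
  i(L1)=-0.3441  i(L2)=0.001313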